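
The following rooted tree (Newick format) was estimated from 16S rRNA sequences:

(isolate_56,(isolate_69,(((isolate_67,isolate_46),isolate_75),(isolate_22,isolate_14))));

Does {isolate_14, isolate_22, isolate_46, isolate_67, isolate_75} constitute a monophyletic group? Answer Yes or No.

The most recent common ancestor of these taxa subtends (((isolate_67,isolate_46),isolate_75),(isolate_22,isolate_14)).
That clade has exactly 5 tips — every listed taxon and nothing else — so the group is monophyletic.

Yes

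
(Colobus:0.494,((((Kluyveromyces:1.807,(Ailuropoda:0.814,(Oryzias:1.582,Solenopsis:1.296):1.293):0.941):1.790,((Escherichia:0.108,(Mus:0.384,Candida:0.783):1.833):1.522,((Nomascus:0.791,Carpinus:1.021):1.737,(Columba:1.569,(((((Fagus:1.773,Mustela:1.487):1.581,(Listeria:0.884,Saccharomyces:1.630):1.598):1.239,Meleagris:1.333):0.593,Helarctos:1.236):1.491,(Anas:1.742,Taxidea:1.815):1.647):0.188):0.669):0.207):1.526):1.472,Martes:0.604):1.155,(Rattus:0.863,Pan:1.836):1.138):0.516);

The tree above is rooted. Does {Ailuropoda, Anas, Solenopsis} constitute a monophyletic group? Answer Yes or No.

The MRCA of the listed taxa subtends ((Kluyveromyces,(Ailuropoda,(Oryzias,Solenopsis))),((Escherichia,(Mus,Candida)),((Nomascus,Carpinus),(Columba,(((((Fagus,Mustela),(Listeria,Saccharomyces)),Meleagris),Helarctos),(Anas,Taxidea)))))).
That clade also contains Candida, Carpinus, Columba, Escherichia, Fagus, Helarctos, Kluyveromyces, Listeria, Meleagris, Mus, Mustela, Nomascus, Oryzias, Saccharomyces, Taxidea, which are not in the proposed group, so the group is not monophyletic.

No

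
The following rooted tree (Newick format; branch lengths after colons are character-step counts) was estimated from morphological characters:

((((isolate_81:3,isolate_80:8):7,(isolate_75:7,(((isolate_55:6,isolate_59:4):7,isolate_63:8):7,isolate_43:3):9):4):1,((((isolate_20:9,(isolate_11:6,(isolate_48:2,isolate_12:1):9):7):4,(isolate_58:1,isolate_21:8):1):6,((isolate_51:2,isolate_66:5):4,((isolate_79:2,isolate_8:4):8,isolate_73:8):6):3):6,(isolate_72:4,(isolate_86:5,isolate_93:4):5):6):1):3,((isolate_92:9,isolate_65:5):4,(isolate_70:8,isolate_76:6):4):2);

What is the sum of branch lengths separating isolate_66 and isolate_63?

48

The path runs isolate_66 → … → MRCA → … → isolate_63; the MRCA is the node subtending (((isolate_81,isolate_80),(isolate_75,(((isolate_55,isolate_59),isolate_63),isolate_43))),((((isolate_20,(isolate_11,(isolate_48,isolate_12))),(isolate_58,isolate_21)),((isolate_51,isolate_66),((isolate_79,isolate_8),isolate_73))),(isolate_72,(isolate_86,isolate_93)))).
Branch lengths along that path: 5 + 4 + 3 + 6 + 1 + 1 + 4 + 9 + 7 + 8 = 48.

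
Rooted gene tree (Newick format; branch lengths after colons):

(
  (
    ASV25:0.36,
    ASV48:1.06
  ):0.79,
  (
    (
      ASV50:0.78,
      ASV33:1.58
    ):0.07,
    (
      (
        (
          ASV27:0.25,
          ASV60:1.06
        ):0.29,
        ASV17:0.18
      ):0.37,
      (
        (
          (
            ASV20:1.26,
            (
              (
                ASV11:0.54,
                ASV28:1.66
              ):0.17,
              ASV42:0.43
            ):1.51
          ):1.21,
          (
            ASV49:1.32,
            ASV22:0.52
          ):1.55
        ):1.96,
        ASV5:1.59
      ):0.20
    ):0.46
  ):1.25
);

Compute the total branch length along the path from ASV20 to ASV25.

7.49

The path runs ASV20 → … → MRCA → … → ASV25; the MRCA is the root of the tree.
Branch lengths along that path: 1.26 + 1.21 + 1.96 + 0.20 + 0.46 + 1.25 + 0.79 + 0.36 = 7.49.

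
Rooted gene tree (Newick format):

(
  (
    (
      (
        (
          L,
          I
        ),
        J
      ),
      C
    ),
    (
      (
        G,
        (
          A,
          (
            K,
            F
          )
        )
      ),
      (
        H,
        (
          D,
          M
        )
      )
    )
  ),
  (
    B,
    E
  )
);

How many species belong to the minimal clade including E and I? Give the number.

The MRCA of E and I is the root, so the clade is the entire tree.
That clade contains 13 terminal taxa: A, B, C, D, E, F, G, H, I, J, K, L, M.

13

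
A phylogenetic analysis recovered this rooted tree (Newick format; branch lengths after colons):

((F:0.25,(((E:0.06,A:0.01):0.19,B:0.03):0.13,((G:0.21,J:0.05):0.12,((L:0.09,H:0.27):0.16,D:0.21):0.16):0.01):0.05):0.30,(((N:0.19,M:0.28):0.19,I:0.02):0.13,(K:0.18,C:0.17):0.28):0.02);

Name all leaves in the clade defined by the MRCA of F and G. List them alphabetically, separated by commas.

Tracing F: it sits inside (F,(((E,A),B),((G,J),((L,H),D)))).
Tracing G: it sits inside (G,J).
The smallest clade enclosing both is (F,(((E,A),B),((G,J),((L,H),D)))); the answer is its 9 terminal taxa in alphabetical order.

A, B, D, E, F, G, H, J, L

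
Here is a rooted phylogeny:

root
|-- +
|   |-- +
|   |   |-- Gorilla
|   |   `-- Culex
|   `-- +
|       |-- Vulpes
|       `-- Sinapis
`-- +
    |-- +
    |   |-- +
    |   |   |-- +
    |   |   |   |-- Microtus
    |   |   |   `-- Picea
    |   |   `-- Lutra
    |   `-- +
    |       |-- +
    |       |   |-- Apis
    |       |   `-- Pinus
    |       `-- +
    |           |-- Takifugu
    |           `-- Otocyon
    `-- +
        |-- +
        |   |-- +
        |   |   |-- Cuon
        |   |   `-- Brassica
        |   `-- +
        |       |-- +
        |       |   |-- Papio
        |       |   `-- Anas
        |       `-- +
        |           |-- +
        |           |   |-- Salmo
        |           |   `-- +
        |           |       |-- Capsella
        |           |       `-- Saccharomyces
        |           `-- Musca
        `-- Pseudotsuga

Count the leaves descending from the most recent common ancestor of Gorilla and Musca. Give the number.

20

The MRCA of Gorilla and Musca is the root, so the clade is the entire tree.
That clade contains 20 terminal taxa: Anas, Apis, Brassica, Capsella, Culex, Cuon, Gorilla, Lutra, Microtus, Musca, Otocyon, Papio, Picea, Pinus, Pseudotsuga, Saccharomyces, Salmo, Sinapis, Takifugu, Vulpes.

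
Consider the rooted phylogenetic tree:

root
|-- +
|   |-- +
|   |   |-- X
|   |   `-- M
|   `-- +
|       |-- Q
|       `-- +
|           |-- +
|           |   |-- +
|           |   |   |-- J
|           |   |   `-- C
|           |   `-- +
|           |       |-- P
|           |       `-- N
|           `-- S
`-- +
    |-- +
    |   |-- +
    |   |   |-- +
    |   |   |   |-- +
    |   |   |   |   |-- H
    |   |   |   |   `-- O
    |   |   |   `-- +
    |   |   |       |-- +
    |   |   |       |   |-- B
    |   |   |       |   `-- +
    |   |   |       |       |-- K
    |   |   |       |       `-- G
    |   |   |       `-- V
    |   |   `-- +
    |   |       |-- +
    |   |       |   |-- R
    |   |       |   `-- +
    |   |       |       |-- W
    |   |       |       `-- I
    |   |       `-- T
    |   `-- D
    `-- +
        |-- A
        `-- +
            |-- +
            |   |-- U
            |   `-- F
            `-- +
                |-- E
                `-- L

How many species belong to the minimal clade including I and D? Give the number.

11

The MRCA of I and D is the node subtending ((((H,O),((B,(K,G)),V)),((R,(W,I)),T)),D).
That clade contains 11 terminal taxa: B, D, G, H, I, K, O, R, T, V, W.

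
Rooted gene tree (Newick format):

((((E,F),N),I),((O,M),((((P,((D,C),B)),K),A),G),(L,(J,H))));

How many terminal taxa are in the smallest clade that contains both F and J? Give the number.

16

The MRCA of F and J is the root, so the clade is the entire tree.
That clade contains 16 terminal taxa: A, B, C, D, E, F, G, H, I, J, K, L, M, N, O, P.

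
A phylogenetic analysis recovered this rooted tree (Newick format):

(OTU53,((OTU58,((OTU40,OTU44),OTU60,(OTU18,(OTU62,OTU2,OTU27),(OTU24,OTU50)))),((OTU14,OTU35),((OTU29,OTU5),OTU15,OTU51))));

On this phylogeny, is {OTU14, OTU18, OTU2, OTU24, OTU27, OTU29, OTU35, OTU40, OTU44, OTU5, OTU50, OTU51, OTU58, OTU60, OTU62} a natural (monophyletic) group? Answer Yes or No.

No

The MRCA of the listed taxa subtends ((OTU58,((OTU40,OTU44),OTU60,(OTU18,(OTU62,OTU2,OTU27),(OTU24,OTU50)))),((OTU14,OTU35),((OTU29,OTU5),OTU15,OTU51))).
That clade also contains OTU15, which is not in the proposed group, so the group is not monophyletic.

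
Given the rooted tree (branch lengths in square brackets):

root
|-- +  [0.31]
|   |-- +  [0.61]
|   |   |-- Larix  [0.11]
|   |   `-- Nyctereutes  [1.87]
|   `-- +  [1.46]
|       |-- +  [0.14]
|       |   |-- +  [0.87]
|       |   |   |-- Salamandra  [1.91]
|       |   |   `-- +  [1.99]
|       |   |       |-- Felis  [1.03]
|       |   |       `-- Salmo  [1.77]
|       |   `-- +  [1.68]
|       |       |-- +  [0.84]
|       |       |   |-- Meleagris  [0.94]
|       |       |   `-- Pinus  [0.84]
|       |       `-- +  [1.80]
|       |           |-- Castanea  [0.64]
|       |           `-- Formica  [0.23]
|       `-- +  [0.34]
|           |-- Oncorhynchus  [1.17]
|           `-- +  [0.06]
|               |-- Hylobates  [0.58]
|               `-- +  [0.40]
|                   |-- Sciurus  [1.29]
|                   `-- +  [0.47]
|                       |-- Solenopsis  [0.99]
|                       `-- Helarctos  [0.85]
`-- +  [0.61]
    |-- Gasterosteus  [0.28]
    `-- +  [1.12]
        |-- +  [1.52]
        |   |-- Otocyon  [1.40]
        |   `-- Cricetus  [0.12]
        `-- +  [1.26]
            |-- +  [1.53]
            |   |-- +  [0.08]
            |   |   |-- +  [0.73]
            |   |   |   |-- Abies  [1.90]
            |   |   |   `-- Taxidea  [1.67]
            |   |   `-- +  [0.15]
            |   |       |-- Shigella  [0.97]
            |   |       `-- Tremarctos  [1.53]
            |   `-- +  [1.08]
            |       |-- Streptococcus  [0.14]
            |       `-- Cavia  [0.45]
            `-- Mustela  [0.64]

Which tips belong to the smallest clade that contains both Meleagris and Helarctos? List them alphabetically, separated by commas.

Tracing Meleagris: it sits inside (Meleagris,Pinus).
Tracing Helarctos: it sits inside (Solenopsis,Helarctos).
The smallest clade enclosing both is (((Salamandra,(Felis,Salmo)),((Meleagris,Pinus),(Castanea,Formica))),(Oncorhynchus,(Hylobates,(Sciurus,(Solenopsis,Helarctos))))); the answer is its 12 terminal taxa in alphabetical order.

Castanea, Felis, Formica, Helarctos, Hylobates, Meleagris, Oncorhynchus, Pinus, Salamandra, Salmo, Sciurus, Solenopsis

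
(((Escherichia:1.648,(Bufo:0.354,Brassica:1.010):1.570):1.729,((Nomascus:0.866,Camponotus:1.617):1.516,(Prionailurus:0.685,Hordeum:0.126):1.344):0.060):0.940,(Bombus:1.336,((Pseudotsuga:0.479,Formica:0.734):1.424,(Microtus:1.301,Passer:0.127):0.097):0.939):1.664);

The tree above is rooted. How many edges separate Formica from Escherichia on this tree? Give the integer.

7

The MRCA of Formica and Escherichia is the root of the tree.
From Formica up to that node: 4 branches. From Escherichia up to the same node: 3 branches. Total: 4 + 3 = 7.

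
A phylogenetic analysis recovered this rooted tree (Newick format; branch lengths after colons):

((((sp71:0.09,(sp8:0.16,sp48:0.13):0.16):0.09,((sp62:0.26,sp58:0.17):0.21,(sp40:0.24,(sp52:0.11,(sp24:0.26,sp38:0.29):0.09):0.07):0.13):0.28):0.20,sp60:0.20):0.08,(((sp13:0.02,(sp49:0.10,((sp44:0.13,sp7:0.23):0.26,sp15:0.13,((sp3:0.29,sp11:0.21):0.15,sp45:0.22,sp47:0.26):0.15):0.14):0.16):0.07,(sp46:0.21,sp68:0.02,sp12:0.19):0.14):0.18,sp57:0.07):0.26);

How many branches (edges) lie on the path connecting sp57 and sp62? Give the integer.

7

The MRCA of sp57 and sp62 is the root of the tree.
From sp57 up to that node: 2 branches. From sp62 up to the same node: 5 branches. Total: 2 + 5 = 7.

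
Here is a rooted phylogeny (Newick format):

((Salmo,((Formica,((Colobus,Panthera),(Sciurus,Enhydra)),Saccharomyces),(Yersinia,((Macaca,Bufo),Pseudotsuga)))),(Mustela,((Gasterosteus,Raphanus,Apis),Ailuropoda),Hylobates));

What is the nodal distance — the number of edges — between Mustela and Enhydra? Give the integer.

The MRCA of Mustela and Enhydra is the root of the tree.
From Mustela up to that node: 2 branches. From Enhydra up to the same node: 6 branches. Total: 2 + 6 = 8.

8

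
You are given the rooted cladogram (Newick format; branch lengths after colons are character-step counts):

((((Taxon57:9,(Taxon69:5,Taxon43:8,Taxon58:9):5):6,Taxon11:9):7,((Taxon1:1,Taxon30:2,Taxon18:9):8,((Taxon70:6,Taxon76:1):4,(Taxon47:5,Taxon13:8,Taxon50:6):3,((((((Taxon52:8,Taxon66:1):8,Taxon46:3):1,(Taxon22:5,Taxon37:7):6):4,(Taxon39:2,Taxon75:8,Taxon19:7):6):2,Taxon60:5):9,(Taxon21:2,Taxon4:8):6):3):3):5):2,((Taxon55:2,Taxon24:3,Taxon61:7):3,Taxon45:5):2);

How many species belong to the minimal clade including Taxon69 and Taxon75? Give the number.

24

The MRCA of Taxon69 and Taxon75 is the node subtending (((Taxon57,(Taxon69,Taxon43,Taxon58)),Taxon11),((Taxon1,Taxon30,Taxon18),((Taxon70,Taxon76),(Taxon47,Taxon13,Taxon50),((((((Taxon52,Taxon66),Taxon46),(Taxon22,Taxon37)),(Taxon39,Taxon75,Taxon19)),Taxon60),(Taxon21,Taxon4))))).
That clade contains 24 terminal taxa: Taxon1, Taxon11, Taxon13, Taxon18, Taxon19, Taxon21, Taxon22, Taxon30, Taxon37, Taxon39, Taxon4, Taxon43, Taxon46, Taxon47, Taxon50, Taxon52, Taxon57, Taxon58, Taxon60, Taxon66, Taxon69, Taxon70, Taxon75, Taxon76.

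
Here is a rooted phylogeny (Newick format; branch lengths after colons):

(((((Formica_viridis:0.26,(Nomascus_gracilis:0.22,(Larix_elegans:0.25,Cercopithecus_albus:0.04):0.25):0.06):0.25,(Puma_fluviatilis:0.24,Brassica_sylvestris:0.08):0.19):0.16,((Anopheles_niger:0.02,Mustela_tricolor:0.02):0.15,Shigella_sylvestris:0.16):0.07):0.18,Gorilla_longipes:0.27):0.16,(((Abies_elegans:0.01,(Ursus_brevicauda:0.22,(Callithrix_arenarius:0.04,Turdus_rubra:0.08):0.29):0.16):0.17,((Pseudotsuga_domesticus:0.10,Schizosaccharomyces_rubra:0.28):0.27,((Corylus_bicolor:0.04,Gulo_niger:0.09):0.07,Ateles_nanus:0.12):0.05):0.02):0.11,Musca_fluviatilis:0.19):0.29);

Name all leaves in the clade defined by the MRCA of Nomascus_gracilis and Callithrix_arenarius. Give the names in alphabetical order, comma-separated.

Abies_elegans, Anopheles_niger, Ateles_nanus, Brassica_sylvestris, Callithrix_arenarius, Cercopithecus_albus, Corylus_bicolor, Formica_viridis, Gorilla_longipes, Gulo_niger, Larix_elegans, Musca_fluviatilis, Mustela_tricolor, Nomascus_gracilis, Pseudotsuga_domesticus, Puma_fluviatilis, Schizosaccharomyces_rubra, Shigella_sylvestris, Turdus_rubra, Ursus_brevicauda

Tracing Nomascus_gracilis: it sits inside (Nomascus_gracilis,(Larix_elegans,Cercopithecus_albus)).
Tracing Callithrix_arenarius: it sits inside (Callithrix_arenarius,Turdus_rubra).
The smallest clade enclosing both is the whole tree (their MRCA is the root), so the answer is all 20 tips in alphabetical order.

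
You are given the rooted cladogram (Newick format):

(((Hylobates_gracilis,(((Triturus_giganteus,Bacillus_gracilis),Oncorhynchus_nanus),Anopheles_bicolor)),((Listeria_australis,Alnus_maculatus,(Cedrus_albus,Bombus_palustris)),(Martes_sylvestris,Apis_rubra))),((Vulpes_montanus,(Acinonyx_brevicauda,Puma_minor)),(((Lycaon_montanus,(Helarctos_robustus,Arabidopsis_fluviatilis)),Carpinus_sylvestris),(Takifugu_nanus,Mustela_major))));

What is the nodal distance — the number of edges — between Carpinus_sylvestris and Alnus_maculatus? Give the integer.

The MRCA of Carpinus_sylvestris and Alnus_maculatus is the root of the tree.
From Carpinus_sylvestris up to that node: 4 branches. From Alnus_maculatus up to the same node: 4 branches. Total: 4 + 4 = 8.

8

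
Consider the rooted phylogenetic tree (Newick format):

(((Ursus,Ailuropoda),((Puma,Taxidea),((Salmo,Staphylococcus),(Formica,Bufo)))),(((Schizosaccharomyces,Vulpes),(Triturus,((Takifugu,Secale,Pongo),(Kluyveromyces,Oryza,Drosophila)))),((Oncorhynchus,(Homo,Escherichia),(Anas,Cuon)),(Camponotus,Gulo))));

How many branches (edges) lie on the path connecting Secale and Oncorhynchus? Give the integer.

8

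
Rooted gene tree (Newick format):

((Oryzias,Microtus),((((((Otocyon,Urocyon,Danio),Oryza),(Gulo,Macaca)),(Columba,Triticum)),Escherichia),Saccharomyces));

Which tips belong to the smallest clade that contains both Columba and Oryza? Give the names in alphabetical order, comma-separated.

Columba, Danio, Gulo, Macaca, Oryza, Otocyon, Triticum, Urocyon

Tracing Columba: it sits inside (Columba,Triticum).
Tracing Oryza: it sits inside ((Otocyon,Urocyon,Danio),Oryza).
The smallest clade enclosing both is ((((Otocyon,Urocyon,Danio),Oryza),(Gulo,Macaca)),(Columba,Triticum)); the answer is its 8 terminal taxa in alphabetical order.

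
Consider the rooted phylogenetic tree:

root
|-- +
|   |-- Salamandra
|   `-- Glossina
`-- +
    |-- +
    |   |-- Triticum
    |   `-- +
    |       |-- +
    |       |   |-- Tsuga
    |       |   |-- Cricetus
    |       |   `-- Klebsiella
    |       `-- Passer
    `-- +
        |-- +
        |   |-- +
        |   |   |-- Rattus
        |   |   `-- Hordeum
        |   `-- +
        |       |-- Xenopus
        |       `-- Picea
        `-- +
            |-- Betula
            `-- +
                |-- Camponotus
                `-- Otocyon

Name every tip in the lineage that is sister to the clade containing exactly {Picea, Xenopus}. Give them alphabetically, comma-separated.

Hordeum, Rattus

The clade containing exactly {Picea, Xenopus} attaches to the tree at the node subtending ((Rattus,Hordeum),(Xenopus,Picea)).
The other lineage descending from that same node — the sister group — is (Rattus,Hordeum); its 2 tips in alphabetical order are the answer.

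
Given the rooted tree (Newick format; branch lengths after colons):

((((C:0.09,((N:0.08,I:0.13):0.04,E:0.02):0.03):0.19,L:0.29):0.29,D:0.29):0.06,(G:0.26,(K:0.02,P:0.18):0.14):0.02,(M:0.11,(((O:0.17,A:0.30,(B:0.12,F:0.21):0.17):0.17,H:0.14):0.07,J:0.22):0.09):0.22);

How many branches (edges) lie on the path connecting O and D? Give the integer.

The MRCA of O and D is the root of the tree.
From O up to that node: 5 branches. From D up to the same node: 2 branches. Total: 5 + 2 = 7.

7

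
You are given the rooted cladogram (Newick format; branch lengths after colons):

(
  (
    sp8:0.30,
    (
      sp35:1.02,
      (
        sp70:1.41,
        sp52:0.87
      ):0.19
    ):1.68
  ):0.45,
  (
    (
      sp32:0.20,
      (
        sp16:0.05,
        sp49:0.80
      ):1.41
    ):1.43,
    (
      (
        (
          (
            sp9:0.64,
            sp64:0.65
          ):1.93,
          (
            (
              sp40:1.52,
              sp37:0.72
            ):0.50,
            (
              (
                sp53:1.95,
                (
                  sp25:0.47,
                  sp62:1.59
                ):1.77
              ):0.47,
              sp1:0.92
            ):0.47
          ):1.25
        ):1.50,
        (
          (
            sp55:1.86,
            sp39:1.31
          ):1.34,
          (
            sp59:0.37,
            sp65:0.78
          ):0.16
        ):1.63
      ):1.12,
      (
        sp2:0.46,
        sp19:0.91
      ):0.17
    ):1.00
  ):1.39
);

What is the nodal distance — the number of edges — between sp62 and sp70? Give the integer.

The MRCA of sp62 and sp70 is the root of the tree.
From sp62 up to that node: 9 branches. From sp70 up to the same node: 4 branches. Total: 9 + 4 = 13.

13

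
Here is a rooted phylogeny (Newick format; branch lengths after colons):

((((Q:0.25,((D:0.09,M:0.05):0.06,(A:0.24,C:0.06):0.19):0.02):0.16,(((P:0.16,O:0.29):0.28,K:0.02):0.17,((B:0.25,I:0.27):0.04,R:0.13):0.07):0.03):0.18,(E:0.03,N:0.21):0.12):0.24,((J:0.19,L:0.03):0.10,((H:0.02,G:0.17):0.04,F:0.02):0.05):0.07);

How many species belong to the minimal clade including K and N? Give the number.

13

The MRCA of K and N is the node subtending (((Q,((D,M),(A,C))),(((P,O),K),((B,I),R))),(E,N)).
That clade contains 13 terminal taxa: A, B, C, D, E, I, K, M, N, O, P, Q, R.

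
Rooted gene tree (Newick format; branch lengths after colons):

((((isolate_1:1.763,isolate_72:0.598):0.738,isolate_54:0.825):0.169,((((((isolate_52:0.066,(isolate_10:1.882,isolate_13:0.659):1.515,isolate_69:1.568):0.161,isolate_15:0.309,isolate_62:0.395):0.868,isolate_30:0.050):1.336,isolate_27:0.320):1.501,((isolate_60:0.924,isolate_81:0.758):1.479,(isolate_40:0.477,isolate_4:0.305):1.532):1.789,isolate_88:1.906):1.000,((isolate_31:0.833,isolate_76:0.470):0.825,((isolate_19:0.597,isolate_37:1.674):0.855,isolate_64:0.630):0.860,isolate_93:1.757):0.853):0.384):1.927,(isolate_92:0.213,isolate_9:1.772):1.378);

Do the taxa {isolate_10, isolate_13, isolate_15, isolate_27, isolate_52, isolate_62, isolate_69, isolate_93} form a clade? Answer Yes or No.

The MRCA of the listed taxa subtends ((((((isolate_52,(isolate_10,isolate_13),isolate_69),isolate_15,isolate_62),isolate_30),isolate_27),((isolate_60,isolate_81),(isolate_40,isolate_4)),isolate_88),((isolate_31,isolate_76),((isolate_19,isolate_37),isolate_64),isolate_93)).
That clade also contains isolate_19, isolate_30, isolate_31, isolate_37, isolate_4, isolate_40, isolate_60, isolate_64, isolate_76, isolate_81, isolate_88, which are not in the proposed group, so the group is not monophyletic.

No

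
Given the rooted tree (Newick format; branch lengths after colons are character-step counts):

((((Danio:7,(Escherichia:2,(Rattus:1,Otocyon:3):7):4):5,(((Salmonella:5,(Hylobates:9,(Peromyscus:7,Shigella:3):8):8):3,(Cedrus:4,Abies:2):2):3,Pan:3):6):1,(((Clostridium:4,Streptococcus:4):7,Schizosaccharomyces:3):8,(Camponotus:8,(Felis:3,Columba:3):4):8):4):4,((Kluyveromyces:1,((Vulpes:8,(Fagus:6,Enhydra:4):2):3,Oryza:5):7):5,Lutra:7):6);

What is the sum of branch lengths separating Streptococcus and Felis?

The path runs Streptococcus → … → MRCA → … → Felis; the MRCA is the node subtending (((Clostridium,Streptococcus),Schizosaccharomyces),(Camponotus,(Felis,Columba))).
Branch lengths along that path: 4 + 7 + 8 + 8 + 4 + 3 = 34.

34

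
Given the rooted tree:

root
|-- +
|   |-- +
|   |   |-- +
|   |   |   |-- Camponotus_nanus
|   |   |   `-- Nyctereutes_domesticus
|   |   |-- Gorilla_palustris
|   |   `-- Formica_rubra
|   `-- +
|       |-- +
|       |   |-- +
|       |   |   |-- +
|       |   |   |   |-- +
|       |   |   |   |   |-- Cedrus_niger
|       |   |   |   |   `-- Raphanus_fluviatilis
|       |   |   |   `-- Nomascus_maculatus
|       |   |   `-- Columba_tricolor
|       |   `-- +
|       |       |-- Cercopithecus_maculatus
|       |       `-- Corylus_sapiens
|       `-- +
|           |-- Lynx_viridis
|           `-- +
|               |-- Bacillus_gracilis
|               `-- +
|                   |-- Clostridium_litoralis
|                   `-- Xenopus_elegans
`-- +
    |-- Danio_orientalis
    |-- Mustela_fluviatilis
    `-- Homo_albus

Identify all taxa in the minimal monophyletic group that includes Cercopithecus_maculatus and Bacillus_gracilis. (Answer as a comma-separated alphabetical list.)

Bacillus_gracilis, Cedrus_niger, Cercopithecus_maculatus, Clostridium_litoralis, Columba_tricolor, Corylus_sapiens, Lynx_viridis, Nomascus_maculatus, Raphanus_fluviatilis, Xenopus_elegans

Tracing Cercopithecus_maculatus: it sits inside (Cercopithecus_maculatus,Corylus_sapiens).
Tracing Bacillus_gracilis: it sits inside (Bacillus_gracilis,(Clostridium_litoralis,Xenopus_elegans)).
The smallest clade enclosing both is (((((Cedrus_niger,Raphanus_fluviatilis),Nomascus_maculatus),Columba_tricolor),(Cercopithecus_maculatus,Corylus_sapiens)),(Lynx_viridis,(Bacillus_gracilis,(Clostridium_litoralis,Xenopus_elegans)))); the answer is its 10 terminal taxa in alphabetical order.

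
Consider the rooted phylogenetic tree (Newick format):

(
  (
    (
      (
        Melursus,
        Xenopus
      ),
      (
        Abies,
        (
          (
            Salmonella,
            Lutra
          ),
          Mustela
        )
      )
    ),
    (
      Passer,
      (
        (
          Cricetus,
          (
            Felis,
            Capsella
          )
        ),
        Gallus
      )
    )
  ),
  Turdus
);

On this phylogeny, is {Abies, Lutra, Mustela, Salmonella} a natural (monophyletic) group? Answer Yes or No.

Yes

The most recent common ancestor of these taxa subtends (Abies,((Salmonella,Lutra),Mustela)).
That clade has exactly 4 tips — every listed taxon and nothing else — so the group is monophyletic.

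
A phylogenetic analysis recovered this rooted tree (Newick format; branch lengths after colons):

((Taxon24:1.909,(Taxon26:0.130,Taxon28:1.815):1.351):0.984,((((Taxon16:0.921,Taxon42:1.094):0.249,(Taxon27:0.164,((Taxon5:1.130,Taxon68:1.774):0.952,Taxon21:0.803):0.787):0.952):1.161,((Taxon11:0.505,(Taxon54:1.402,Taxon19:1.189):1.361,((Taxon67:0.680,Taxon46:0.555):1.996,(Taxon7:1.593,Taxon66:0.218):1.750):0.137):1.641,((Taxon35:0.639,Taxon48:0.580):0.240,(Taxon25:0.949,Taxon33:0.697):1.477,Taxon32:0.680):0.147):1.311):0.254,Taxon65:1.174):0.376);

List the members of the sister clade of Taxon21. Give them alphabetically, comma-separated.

Taxon5, Taxon68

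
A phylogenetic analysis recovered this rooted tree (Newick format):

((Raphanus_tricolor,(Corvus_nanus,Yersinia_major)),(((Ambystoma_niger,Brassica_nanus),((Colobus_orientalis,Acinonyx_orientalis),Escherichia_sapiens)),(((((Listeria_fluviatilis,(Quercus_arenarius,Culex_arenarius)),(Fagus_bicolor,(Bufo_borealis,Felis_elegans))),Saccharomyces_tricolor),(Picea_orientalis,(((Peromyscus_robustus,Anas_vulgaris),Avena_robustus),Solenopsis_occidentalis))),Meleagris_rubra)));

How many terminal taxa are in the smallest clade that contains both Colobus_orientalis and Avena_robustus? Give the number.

18

The MRCA of Colobus_orientalis and Avena_robustus is the node subtending (((Ambystoma_niger,Brassica_nanus),((Colobus_orientalis,Acinonyx_orientalis),Escherichia_sapiens)),(((((Listeria_fluviatilis,(Quercus_arenarius,Culex_arenarius)),(Fagus_bicolor,(Bufo_borealis,Felis_elegans))),Saccharomyces_tricolor),(Picea_orientalis,(((Peromyscus_robustus,Anas_vulgaris),Avena_robustus),Solenopsis_occidentalis))),Meleagris_rubra)).
That clade contains 18 terminal taxa: Acinonyx_orientalis, Ambystoma_niger, Anas_vulgaris, Avena_robustus, Brassica_nanus, Bufo_borealis, Colobus_orientalis, Culex_arenarius, Escherichia_sapiens, Fagus_bicolor, Felis_elegans, Listeria_fluviatilis, Meleagris_rubra, Peromyscus_robustus, Picea_orientalis, Quercus_arenarius, Saccharomyces_tricolor, Solenopsis_occidentalis.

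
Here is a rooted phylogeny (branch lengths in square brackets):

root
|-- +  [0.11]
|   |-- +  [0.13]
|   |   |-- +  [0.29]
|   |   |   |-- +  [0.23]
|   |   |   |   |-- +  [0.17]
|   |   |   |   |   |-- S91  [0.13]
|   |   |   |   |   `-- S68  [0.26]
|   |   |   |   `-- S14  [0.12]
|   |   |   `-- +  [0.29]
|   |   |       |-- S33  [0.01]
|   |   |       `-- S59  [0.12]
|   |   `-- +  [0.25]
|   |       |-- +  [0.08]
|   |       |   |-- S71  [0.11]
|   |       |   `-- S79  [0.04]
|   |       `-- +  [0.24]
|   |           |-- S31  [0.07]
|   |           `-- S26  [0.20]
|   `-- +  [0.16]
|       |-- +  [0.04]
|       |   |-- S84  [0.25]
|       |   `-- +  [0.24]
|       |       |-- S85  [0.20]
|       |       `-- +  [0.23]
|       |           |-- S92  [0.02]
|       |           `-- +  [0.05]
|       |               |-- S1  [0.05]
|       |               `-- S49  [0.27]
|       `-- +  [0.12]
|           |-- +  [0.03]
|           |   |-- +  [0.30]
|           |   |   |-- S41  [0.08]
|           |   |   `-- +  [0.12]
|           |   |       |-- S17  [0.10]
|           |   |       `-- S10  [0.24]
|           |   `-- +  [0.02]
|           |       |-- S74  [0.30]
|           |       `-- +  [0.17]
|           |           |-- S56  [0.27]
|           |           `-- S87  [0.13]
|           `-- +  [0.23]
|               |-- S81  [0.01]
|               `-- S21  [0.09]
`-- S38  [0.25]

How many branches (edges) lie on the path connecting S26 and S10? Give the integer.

The MRCA of S26 and S10 is the node subtending (((((S91,S68),S14),(S33,S59)),((S71,S79),(S31,S26))),((S84,(S85,(S92,(S1,S49)))),(((S41,(S17,S10)),(S74,(S56,S87))),(S81,S21)))).
From S26 up to that node: 4 branches. From S10 up to the same node: 6 branches. Total: 4 + 6 = 10.

10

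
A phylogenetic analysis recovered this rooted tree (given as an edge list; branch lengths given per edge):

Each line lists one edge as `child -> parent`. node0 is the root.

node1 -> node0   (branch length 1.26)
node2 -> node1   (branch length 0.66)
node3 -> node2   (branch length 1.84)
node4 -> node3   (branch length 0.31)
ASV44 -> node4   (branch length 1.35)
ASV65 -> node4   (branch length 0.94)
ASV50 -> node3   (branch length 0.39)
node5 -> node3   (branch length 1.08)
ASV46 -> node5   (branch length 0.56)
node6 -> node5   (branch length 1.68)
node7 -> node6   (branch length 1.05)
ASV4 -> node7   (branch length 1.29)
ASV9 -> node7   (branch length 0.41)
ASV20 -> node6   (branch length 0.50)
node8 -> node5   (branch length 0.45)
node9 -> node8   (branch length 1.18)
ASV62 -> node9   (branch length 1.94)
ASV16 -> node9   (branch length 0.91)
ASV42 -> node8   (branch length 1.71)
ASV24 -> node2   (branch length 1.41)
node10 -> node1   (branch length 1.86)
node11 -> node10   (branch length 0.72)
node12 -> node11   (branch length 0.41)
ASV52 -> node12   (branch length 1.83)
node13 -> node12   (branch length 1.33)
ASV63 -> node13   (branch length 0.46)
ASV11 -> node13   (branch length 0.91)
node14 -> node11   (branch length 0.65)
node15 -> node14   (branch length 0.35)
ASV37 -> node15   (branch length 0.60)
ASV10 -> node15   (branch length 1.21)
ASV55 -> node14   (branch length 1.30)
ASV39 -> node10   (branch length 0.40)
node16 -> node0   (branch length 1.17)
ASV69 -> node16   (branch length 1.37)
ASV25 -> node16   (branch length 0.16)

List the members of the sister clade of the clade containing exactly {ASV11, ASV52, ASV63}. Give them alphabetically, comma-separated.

ASV10, ASV37, ASV55

The clade containing exactly {ASV11, ASV52, ASV63} attaches to the tree at the node subtending ((ASV52,(ASV63,ASV11)),((ASV37,ASV10),ASV55)).
The other lineage descending from that same node — the sister group — is ((ASV37,ASV10),ASV55); its 3 tips in alphabetical order are the answer.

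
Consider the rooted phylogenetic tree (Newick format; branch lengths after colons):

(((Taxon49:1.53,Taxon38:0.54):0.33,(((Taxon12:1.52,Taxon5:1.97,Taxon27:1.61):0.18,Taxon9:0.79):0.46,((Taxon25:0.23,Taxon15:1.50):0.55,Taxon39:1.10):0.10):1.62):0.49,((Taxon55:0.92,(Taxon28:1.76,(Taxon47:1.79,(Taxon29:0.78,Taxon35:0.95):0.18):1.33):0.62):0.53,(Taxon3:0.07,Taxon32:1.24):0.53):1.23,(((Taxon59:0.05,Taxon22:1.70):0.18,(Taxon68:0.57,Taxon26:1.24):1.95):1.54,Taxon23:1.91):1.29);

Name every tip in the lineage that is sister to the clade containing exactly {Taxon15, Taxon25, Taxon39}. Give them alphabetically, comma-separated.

Taxon12, Taxon27, Taxon5, Taxon9

The clade containing exactly {Taxon15, Taxon25, Taxon39} attaches to the tree at the node subtending (((Taxon12,Taxon5,Taxon27),Taxon9),((Taxon25,Taxon15),Taxon39)).
The other lineage descending from that same node — the sister group — is ((Taxon12,Taxon5,Taxon27),Taxon9); its 4 tips in alphabetical order are the answer.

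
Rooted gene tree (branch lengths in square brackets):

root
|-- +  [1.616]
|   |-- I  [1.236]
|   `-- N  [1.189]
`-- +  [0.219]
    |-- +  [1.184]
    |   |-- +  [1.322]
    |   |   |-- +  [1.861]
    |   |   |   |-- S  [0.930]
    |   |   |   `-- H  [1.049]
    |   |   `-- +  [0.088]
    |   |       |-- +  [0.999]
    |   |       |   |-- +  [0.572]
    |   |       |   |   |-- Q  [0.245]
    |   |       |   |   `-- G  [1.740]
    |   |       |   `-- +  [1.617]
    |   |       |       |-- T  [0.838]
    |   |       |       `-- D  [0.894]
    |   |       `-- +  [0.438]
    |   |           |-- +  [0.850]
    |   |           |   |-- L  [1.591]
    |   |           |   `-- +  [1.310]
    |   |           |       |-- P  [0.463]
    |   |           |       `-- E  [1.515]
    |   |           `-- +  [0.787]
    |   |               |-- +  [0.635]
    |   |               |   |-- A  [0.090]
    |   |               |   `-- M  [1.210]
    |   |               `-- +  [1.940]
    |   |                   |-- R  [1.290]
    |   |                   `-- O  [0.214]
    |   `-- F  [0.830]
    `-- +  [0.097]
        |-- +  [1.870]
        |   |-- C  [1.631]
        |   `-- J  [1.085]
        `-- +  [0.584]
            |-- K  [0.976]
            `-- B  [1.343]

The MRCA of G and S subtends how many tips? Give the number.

The MRCA of G and S is the node subtending ((S,H),(((Q,G),(T,D)),((L,(P,E)),((A,M),(R,O))))).
That clade contains 13 terminal taxa: A, D, E, G, H, L, M, O, P, Q, R, S, T.

13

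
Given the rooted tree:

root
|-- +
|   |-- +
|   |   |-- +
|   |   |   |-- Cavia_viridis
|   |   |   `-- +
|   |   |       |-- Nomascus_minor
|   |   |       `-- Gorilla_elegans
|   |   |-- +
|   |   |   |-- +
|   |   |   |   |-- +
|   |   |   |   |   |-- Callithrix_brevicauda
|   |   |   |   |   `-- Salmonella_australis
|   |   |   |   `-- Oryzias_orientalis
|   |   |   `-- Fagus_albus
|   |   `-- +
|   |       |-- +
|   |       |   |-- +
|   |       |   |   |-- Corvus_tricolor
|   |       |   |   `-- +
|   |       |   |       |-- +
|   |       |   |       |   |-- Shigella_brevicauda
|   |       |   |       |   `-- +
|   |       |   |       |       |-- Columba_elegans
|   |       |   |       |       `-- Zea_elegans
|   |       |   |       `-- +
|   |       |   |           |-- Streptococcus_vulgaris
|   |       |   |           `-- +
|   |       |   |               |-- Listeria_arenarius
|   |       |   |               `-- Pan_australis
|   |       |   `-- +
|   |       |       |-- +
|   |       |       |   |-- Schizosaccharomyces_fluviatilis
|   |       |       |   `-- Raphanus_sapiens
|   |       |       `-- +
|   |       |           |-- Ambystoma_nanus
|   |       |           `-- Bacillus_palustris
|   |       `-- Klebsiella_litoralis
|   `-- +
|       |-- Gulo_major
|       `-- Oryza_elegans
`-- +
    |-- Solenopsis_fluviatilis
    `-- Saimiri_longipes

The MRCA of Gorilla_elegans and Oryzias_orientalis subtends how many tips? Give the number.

The MRCA of Gorilla_elegans and Oryzias_orientalis is the node subtending ((Cavia_viridis,(Nomascus_minor,Gorilla_elegans)),(((Callithrix_brevicauda,Salmonella_australis),Oryzias_orientalis),Fagus_albus),(((Corvus_tricolor,((Shigella_brevicauda,(Columba_elegans,Zea_elegans)),(Streptococcus_vulgaris,(Listeria_arenarius,Pan_australis)))),((Schizosaccharomyces_fluviatilis,Raphanus_sapiens),(Ambystoma_nanus,Bacillus_palustris))),Klebsiella_litoralis)).
That clade contains 19 terminal taxa: Ambystoma_nanus, Bacillus_palustris, Callithrix_brevicauda, Cavia_viridis, Columba_elegans, Corvus_tricolor, Fagus_albus, Gorilla_elegans, Klebsiella_litoralis, Listeria_arenarius, Nomascus_minor, Oryzias_orientalis, Pan_australis, Raphanus_sapiens, Salmonella_australis, Schizosaccharomyces_fluviatilis, Shigella_brevicauda, Streptococcus_vulgaris, Zea_elegans.

19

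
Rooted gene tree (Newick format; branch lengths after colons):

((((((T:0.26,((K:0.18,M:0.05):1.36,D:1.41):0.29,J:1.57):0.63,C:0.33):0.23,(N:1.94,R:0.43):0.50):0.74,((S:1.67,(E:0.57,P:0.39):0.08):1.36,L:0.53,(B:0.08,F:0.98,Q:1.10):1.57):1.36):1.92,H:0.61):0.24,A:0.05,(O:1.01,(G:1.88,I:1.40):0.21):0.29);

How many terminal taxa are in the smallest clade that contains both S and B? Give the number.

7

The MRCA of S and B is the node subtending ((S,(E,P)),L,(B,F,Q)).
That clade contains 7 terminal taxa: B, E, F, L, P, Q, S.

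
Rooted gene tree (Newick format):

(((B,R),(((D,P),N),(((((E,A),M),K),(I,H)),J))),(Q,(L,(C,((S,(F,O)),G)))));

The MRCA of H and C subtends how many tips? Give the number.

19

The MRCA of H and C is the root, so the clade is the entire tree.
That clade contains 19 terminal taxa: A, B, C, D, E, F, G, H, I, J, K, L, M, N, O, P, Q, R, S.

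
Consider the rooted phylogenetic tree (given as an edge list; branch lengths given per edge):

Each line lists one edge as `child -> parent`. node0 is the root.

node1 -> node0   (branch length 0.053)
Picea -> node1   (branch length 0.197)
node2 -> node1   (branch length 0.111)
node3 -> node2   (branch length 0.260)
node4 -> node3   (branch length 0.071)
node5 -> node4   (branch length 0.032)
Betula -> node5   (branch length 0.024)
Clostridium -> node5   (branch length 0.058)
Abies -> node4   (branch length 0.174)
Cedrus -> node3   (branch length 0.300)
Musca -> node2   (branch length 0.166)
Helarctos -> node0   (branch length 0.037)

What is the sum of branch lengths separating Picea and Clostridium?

The path runs Picea → … → MRCA → … → Clostridium; the MRCA is the node subtending (Picea,((((Betula,Clostridium),Abies),Cedrus),Musca)).
Branch lengths along that path: 0.197 + 0.111 + 0.260 + 0.071 + 0.032 + 0.058 = 0.729.

0.729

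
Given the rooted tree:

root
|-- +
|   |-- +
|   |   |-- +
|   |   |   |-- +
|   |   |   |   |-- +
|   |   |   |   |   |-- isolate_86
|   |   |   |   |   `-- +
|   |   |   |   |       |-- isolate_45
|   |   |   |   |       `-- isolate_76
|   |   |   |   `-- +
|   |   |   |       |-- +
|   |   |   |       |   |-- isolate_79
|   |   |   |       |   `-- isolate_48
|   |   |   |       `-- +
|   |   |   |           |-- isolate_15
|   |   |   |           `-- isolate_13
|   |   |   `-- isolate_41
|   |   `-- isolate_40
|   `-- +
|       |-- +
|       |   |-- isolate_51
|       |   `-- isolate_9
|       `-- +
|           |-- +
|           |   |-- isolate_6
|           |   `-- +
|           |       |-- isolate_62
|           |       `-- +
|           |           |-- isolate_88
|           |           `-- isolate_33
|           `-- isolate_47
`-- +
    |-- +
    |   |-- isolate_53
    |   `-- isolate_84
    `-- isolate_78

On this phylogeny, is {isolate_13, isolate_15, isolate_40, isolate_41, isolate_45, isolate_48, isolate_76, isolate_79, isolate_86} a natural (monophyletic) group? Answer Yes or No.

The most recent common ancestor of these taxa subtends ((((isolate_86,(isolate_45,isolate_76)),((isolate_79,isolate_48),(isolate_15,isolate_13))),isolate_41),isolate_40).
That clade has exactly 9 tips — every listed taxon and nothing else — so the group is monophyletic.

Yes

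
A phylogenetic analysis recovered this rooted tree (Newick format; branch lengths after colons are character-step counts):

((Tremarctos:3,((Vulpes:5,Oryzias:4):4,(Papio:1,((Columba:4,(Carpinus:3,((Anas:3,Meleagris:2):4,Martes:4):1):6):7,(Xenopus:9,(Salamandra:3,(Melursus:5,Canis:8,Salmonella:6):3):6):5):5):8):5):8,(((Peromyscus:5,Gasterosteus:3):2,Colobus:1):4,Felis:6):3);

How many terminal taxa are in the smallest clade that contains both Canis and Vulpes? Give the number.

13

The MRCA of Canis and Vulpes is the node subtending ((Vulpes,Oryzias),(Papio,((Columba,(Carpinus,((Anas,Meleagris),Martes))),(Xenopus,(Salamandra,(Melursus,Canis,Salmonella)))))).
That clade contains 13 terminal taxa: Anas, Canis, Carpinus, Columba, Martes, Meleagris, Melursus, Oryzias, Papio, Salamandra, Salmonella, Vulpes, Xenopus.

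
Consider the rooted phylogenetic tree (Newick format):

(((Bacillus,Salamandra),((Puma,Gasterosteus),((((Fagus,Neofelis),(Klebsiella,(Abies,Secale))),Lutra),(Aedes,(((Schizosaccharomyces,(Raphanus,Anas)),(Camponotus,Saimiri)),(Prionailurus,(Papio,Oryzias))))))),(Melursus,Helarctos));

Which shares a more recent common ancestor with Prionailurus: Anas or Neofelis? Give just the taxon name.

Anas

The MRCA of Prionailurus and Anas subtends (((Schizosaccharomyces,(Raphanus,Anas)),(Camponotus,Saimiri)),(Prionailurus,(Papio,Oryzias))) (8 taxa).
The MRCA of Prionailurus and Neofelis subtends ((((Fagus,Neofelis),(Klebsiella,(Abies,Secale))),Lutra),(Aedes,(((Schizosaccharomyces,(Raphanus,Anas)),(Camponotus,Saimiri)),(Prionailurus,(Papio,Oryzias))))) (15 taxa).
The first is nested inside the second, so Prionailurus shares a more recent common ancestor with Anas.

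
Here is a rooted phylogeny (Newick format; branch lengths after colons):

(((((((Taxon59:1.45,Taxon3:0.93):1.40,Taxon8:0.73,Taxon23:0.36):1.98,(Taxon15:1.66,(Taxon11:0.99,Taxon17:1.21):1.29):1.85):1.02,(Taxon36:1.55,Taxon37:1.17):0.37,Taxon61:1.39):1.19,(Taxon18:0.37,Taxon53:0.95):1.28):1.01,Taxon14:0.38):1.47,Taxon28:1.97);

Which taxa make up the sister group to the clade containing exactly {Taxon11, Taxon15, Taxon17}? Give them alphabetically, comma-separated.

Taxon23, Taxon3, Taxon59, Taxon8

The clade containing exactly {Taxon11, Taxon15, Taxon17} attaches to the tree at the node subtending (((Taxon59,Taxon3),Taxon8,Taxon23),(Taxon15,(Taxon11,Taxon17))).
The other lineage descending from that same node — the sister group — is ((Taxon59,Taxon3),Taxon8,Taxon23); its 4 tips in alphabetical order are the answer.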